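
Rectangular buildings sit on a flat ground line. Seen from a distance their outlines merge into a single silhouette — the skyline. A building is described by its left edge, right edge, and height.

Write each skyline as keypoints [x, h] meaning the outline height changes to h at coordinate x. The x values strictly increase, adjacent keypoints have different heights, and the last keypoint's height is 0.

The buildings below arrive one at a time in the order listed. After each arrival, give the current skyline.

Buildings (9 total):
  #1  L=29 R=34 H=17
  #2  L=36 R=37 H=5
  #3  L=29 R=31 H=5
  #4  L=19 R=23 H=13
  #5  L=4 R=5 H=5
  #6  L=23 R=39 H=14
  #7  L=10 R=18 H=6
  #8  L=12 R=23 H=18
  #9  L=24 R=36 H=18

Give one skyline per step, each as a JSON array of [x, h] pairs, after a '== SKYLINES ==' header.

== SKYLINES ==
[[29,17],[34,0]]
[[29,17],[34,0],[36,5],[37,0]]
[[29,17],[34,0],[36,5],[37,0]]
[[19,13],[23,0],[29,17],[34,0],[36,5],[37,0]]
[[4,5],[5,0],[19,13],[23,0],[29,17],[34,0],[36,5],[37,0]]
[[4,5],[5,0],[19,13],[23,14],[29,17],[34,14],[39,0]]
[[4,5],[5,0],[10,6],[18,0],[19,13],[23,14],[29,17],[34,14],[39,0]]
[[4,5],[5,0],[10,6],[12,18],[23,14],[29,17],[34,14],[39,0]]
[[4,5],[5,0],[10,6],[12,18],[23,14],[24,18],[36,14],[39,0]]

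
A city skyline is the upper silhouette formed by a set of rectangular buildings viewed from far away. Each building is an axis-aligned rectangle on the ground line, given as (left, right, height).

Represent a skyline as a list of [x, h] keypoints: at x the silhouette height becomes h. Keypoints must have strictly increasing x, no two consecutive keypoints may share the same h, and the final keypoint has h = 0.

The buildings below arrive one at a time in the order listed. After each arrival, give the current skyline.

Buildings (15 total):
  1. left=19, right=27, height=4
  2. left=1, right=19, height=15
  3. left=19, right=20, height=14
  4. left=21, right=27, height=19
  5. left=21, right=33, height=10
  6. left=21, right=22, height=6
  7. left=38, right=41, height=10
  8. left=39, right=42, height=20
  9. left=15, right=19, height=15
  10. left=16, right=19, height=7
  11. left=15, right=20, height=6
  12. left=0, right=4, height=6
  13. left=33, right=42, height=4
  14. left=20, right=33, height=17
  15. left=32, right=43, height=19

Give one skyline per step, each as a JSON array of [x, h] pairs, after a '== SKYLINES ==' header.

== SKYLINES ==
[[19,4],[27,0]]
[[1,15],[19,4],[27,0]]
[[1,15],[19,14],[20,4],[27,0]]
[[1,15],[19,14],[20,4],[21,19],[27,0]]
[[1,15],[19,14],[20,4],[21,19],[27,10],[33,0]]
[[1,15],[19,14],[20,4],[21,19],[27,10],[33,0]]
[[1,15],[19,14],[20,4],[21,19],[27,10],[33,0],[38,10],[41,0]]
[[1,15],[19,14],[20,4],[21,19],[27,10],[33,0],[38,10],[39,20],[42,0]]
[[1,15],[19,14],[20,4],[21,19],[27,10],[33,0],[38,10],[39,20],[42,0]]
[[1,15],[19,14],[20,4],[21,19],[27,10],[33,0],[38,10],[39,20],[42,0]]
[[1,15],[19,14],[20,4],[21,19],[27,10],[33,0],[38,10],[39,20],[42,0]]
[[0,6],[1,15],[19,14],[20,4],[21,19],[27,10],[33,0],[38,10],[39,20],[42,0]]
[[0,6],[1,15],[19,14],[20,4],[21,19],[27,10],[33,4],[38,10],[39,20],[42,0]]
[[0,6],[1,15],[19,14],[20,17],[21,19],[27,17],[33,4],[38,10],[39,20],[42,0]]
[[0,6],[1,15],[19,14],[20,17],[21,19],[27,17],[32,19],[39,20],[42,19],[43,0]]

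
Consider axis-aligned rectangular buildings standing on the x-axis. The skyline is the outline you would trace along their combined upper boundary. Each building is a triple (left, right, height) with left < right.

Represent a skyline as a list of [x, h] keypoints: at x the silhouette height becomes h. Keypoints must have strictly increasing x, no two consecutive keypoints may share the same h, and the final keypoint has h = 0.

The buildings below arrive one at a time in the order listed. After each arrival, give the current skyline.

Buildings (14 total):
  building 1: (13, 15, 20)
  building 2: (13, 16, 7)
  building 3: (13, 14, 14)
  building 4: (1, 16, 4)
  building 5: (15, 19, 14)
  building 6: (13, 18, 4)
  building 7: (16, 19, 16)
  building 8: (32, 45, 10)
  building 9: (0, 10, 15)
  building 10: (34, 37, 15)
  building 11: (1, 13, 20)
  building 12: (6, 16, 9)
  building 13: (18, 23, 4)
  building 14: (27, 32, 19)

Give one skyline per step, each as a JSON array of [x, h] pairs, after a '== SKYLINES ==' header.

== SKYLINES ==
[[13,20],[15,0]]
[[13,20],[15,7],[16,0]]
[[13,20],[15,7],[16,0]]
[[1,4],[13,20],[15,7],[16,0]]
[[1,4],[13,20],[15,14],[19,0]]
[[1,4],[13,20],[15,14],[19,0]]
[[1,4],[13,20],[15,14],[16,16],[19,0]]
[[1,4],[13,20],[15,14],[16,16],[19,0],[32,10],[45,0]]
[[0,15],[10,4],[13,20],[15,14],[16,16],[19,0],[32,10],[45,0]]
[[0,15],[10,4],[13,20],[15,14],[16,16],[19,0],[32,10],[34,15],[37,10],[45,0]]
[[0,15],[1,20],[15,14],[16,16],[19,0],[32,10],[34,15],[37,10],[45,0]]
[[0,15],[1,20],[15,14],[16,16],[19,0],[32,10],[34,15],[37,10],[45,0]]
[[0,15],[1,20],[15,14],[16,16],[19,4],[23,0],[32,10],[34,15],[37,10],[45,0]]
[[0,15],[1,20],[15,14],[16,16],[19,4],[23,0],[27,19],[32,10],[34,15],[37,10],[45,0]]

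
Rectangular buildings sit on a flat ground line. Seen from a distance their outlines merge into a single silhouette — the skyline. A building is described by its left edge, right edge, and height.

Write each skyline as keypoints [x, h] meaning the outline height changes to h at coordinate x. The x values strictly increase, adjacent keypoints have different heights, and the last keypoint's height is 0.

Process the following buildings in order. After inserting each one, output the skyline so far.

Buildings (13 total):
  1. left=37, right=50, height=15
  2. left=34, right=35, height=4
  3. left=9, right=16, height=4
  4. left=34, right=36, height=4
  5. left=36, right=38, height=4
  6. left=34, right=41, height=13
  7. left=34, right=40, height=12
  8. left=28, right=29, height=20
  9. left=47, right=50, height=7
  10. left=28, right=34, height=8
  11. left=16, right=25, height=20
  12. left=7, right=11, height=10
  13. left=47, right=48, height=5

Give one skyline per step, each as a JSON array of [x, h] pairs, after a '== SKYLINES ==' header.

== SKYLINES ==
[[37,15],[50,0]]
[[34,4],[35,0],[37,15],[50,0]]
[[9,4],[16,0],[34,4],[35,0],[37,15],[50,0]]
[[9,4],[16,0],[34,4],[36,0],[37,15],[50,0]]
[[9,4],[16,0],[34,4],[37,15],[50,0]]
[[9,4],[16,0],[34,13],[37,15],[50,0]]
[[9,4],[16,0],[34,13],[37,15],[50,0]]
[[9,4],[16,0],[28,20],[29,0],[34,13],[37,15],[50,0]]
[[9,4],[16,0],[28,20],[29,0],[34,13],[37,15],[50,0]]
[[9,4],[16,0],[28,20],[29,8],[34,13],[37,15],[50,0]]
[[9,4],[16,20],[25,0],[28,20],[29,8],[34,13],[37,15],[50,0]]
[[7,10],[11,4],[16,20],[25,0],[28,20],[29,8],[34,13],[37,15],[50,0]]
[[7,10],[11,4],[16,20],[25,0],[28,20],[29,8],[34,13],[37,15],[50,0]]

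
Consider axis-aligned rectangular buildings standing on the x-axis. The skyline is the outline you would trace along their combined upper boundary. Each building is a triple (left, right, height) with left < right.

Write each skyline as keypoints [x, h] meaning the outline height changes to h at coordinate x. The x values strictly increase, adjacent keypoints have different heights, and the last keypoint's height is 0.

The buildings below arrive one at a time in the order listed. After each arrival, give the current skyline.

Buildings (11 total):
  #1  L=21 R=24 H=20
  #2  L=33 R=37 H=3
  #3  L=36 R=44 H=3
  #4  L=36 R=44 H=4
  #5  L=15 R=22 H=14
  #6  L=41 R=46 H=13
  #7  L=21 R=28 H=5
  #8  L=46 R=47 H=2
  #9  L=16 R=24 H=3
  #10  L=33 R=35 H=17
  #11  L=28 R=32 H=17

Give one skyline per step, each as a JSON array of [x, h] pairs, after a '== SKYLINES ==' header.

== SKYLINES ==
[[21,20],[24,0]]
[[21,20],[24,0],[33,3],[37,0]]
[[21,20],[24,0],[33,3],[44,0]]
[[21,20],[24,0],[33,3],[36,4],[44,0]]
[[15,14],[21,20],[24,0],[33,3],[36,4],[44,0]]
[[15,14],[21,20],[24,0],[33,3],[36,4],[41,13],[46,0]]
[[15,14],[21,20],[24,5],[28,0],[33,3],[36,4],[41,13],[46,0]]
[[15,14],[21,20],[24,5],[28,0],[33,3],[36,4],[41,13],[46,2],[47,0]]
[[15,14],[21,20],[24,5],[28,0],[33,3],[36,4],[41,13],[46,2],[47,0]]
[[15,14],[21,20],[24,5],[28,0],[33,17],[35,3],[36,4],[41,13],[46,2],[47,0]]
[[15,14],[21,20],[24,5],[28,17],[32,0],[33,17],[35,3],[36,4],[41,13],[46,2],[47,0]]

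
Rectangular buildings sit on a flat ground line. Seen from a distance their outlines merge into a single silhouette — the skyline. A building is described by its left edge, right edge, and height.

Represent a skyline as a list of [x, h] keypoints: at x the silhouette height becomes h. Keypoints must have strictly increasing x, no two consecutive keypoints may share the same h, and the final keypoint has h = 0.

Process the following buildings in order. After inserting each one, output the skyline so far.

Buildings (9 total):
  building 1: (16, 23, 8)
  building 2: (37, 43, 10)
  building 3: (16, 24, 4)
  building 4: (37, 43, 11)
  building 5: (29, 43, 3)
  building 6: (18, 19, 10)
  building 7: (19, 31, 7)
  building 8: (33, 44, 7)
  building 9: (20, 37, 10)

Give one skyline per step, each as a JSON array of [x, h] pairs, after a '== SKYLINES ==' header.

== SKYLINES ==
[[16,8],[23,0]]
[[16,8],[23,0],[37,10],[43,0]]
[[16,8],[23,4],[24,0],[37,10],[43,0]]
[[16,8],[23,4],[24,0],[37,11],[43,0]]
[[16,8],[23,4],[24,0],[29,3],[37,11],[43,0]]
[[16,8],[18,10],[19,8],[23,4],[24,0],[29,3],[37,11],[43,0]]
[[16,8],[18,10],[19,8],[23,7],[31,3],[37,11],[43,0]]
[[16,8],[18,10],[19,8],[23,7],[31,3],[33,7],[37,11],[43,7],[44,0]]
[[16,8],[18,10],[19,8],[20,10],[37,11],[43,7],[44,0]]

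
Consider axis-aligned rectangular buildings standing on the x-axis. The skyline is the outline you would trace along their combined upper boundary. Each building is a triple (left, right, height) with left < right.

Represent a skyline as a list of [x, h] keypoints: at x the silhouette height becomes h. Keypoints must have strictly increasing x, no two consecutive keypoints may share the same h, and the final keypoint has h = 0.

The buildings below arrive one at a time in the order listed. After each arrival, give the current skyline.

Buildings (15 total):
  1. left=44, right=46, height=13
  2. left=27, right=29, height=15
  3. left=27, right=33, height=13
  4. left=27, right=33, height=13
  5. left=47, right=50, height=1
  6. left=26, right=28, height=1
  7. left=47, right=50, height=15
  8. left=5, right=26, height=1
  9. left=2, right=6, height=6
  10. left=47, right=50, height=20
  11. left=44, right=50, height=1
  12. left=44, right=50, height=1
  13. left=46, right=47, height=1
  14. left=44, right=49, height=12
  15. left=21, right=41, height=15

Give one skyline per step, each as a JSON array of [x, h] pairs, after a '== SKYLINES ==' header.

== SKYLINES ==
[[44,13],[46,0]]
[[27,15],[29,0],[44,13],[46,0]]
[[27,15],[29,13],[33,0],[44,13],[46,0]]
[[27,15],[29,13],[33,0],[44,13],[46,0]]
[[27,15],[29,13],[33,0],[44,13],[46,0],[47,1],[50,0]]
[[26,1],[27,15],[29,13],[33,0],[44,13],[46,0],[47,1],[50,0]]
[[26,1],[27,15],[29,13],[33,0],[44,13],[46,0],[47,15],[50,0]]
[[5,1],[27,15],[29,13],[33,0],[44,13],[46,0],[47,15],[50,0]]
[[2,6],[6,1],[27,15],[29,13],[33,0],[44,13],[46,0],[47,15],[50,0]]
[[2,6],[6,1],[27,15],[29,13],[33,0],[44,13],[46,0],[47,20],[50,0]]
[[2,6],[6,1],[27,15],[29,13],[33,0],[44,13],[46,1],[47,20],[50,0]]
[[2,6],[6,1],[27,15],[29,13],[33,0],[44,13],[46,1],[47,20],[50,0]]
[[2,6],[6,1],[27,15],[29,13],[33,0],[44,13],[46,1],[47,20],[50,0]]
[[2,6],[6,1],[27,15],[29,13],[33,0],[44,13],[46,12],[47,20],[50,0]]
[[2,6],[6,1],[21,15],[41,0],[44,13],[46,12],[47,20],[50,0]]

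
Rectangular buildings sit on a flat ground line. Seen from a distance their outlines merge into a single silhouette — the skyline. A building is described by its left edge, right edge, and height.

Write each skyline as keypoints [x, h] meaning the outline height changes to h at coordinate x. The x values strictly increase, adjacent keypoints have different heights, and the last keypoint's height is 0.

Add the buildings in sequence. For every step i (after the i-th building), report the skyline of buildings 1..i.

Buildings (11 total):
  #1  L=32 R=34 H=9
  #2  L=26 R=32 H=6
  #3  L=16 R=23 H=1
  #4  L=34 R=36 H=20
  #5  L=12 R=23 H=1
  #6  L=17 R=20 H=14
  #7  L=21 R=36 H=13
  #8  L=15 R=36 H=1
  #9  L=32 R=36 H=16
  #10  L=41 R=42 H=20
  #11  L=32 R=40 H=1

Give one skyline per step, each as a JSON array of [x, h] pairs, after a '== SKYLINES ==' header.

== SKYLINES ==
[[32,9],[34,0]]
[[26,6],[32,9],[34,0]]
[[16,1],[23,0],[26,6],[32,9],[34,0]]
[[16,1],[23,0],[26,6],[32,9],[34,20],[36,0]]
[[12,1],[23,0],[26,6],[32,9],[34,20],[36,0]]
[[12,1],[17,14],[20,1],[23,0],[26,6],[32,9],[34,20],[36,0]]
[[12,1],[17,14],[20,1],[21,13],[34,20],[36,0]]
[[12,1],[17,14],[20,1],[21,13],[34,20],[36,0]]
[[12,1],[17,14],[20,1],[21,13],[32,16],[34,20],[36,0]]
[[12,1],[17,14],[20,1],[21,13],[32,16],[34,20],[36,0],[41,20],[42,0]]
[[12,1],[17,14],[20,1],[21,13],[32,16],[34,20],[36,1],[40,0],[41,20],[42,0]]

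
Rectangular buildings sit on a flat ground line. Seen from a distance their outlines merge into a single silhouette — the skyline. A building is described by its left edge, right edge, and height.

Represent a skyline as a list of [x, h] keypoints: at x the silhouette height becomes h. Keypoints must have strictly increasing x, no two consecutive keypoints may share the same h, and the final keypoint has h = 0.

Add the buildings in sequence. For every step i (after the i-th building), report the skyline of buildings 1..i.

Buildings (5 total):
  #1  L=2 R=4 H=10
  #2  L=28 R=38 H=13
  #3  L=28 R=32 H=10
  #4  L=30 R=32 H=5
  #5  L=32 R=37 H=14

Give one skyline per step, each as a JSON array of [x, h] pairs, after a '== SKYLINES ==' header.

== SKYLINES ==
[[2,10],[4,0]]
[[2,10],[4,0],[28,13],[38,0]]
[[2,10],[4,0],[28,13],[38,0]]
[[2,10],[4,0],[28,13],[38,0]]
[[2,10],[4,0],[28,13],[32,14],[37,13],[38,0]]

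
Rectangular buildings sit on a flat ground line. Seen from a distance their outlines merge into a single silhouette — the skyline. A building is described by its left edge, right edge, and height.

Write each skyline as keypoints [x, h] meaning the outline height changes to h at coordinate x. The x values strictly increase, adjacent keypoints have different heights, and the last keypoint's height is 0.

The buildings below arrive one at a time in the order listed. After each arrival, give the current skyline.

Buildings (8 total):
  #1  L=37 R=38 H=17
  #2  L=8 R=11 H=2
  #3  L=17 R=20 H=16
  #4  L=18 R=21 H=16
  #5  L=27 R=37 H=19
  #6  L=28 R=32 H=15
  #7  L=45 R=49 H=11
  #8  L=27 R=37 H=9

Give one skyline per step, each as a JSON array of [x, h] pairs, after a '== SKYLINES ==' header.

== SKYLINES ==
[[37,17],[38,0]]
[[8,2],[11,0],[37,17],[38,0]]
[[8,2],[11,0],[17,16],[20,0],[37,17],[38,0]]
[[8,2],[11,0],[17,16],[21,0],[37,17],[38,0]]
[[8,2],[11,0],[17,16],[21,0],[27,19],[37,17],[38,0]]
[[8,2],[11,0],[17,16],[21,0],[27,19],[37,17],[38,0]]
[[8,2],[11,0],[17,16],[21,0],[27,19],[37,17],[38,0],[45,11],[49,0]]
[[8,2],[11,0],[17,16],[21,0],[27,19],[37,17],[38,0],[45,11],[49,0]]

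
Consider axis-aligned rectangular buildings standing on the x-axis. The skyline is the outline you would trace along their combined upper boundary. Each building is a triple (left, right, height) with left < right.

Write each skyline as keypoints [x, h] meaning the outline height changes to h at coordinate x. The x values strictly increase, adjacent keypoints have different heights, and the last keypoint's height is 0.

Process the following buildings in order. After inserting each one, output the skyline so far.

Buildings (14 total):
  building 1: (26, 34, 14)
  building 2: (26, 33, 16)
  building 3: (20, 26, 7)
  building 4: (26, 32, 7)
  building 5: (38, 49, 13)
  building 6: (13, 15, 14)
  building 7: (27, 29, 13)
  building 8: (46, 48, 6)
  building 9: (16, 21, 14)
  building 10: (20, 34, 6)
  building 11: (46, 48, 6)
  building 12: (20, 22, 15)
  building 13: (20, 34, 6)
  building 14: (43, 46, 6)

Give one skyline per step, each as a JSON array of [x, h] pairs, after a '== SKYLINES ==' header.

== SKYLINES ==
[[26,14],[34,0]]
[[26,16],[33,14],[34,0]]
[[20,7],[26,16],[33,14],[34,0]]
[[20,7],[26,16],[33,14],[34,0]]
[[20,7],[26,16],[33,14],[34,0],[38,13],[49,0]]
[[13,14],[15,0],[20,7],[26,16],[33,14],[34,0],[38,13],[49,0]]
[[13,14],[15,0],[20,7],[26,16],[33,14],[34,0],[38,13],[49,0]]
[[13,14],[15,0],[20,7],[26,16],[33,14],[34,0],[38,13],[49,0]]
[[13,14],[15,0],[16,14],[21,7],[26,16],[33,14],[34,0],[38,13],[49,0]]
[[13,14],[15,0],[16,14],[21,7],[26,16],[33,14],[34,0],[38,13],[49,0]]
[[13,14],[15,0],[16,14],[21,7],[26,16],[33,14],[34,0],[38,13],[49,0]]
[[13,14],[15,0],[16,14],[20,15],[22,7],[26,16],[33,14],[34,0],[38,13],[49,0]]
[[13,14],[15,0],[16,14],[20,15],[22,7],[26,16],[33,14],[34,0],[38,13],[49,0]]
[[13,14],[15,0],[16,14],[20,15],[22,7],[26,16],[33,14],[34,0],[38,13],[49,0]]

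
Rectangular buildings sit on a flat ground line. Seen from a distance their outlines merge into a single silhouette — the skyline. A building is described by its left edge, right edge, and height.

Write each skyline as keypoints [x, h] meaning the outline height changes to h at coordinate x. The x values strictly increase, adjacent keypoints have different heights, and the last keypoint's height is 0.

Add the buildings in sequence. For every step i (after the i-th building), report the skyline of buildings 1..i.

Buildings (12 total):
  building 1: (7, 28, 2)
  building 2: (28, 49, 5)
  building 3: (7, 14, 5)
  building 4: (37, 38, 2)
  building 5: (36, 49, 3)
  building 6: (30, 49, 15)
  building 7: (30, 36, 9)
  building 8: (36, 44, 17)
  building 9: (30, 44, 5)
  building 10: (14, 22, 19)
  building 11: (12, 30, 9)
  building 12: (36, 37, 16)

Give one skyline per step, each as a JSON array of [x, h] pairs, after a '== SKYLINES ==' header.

== SKYLINES ==
[[7,2],[28,0]]
[[7,2],[28,5],[49,0]]
[[7,5],[14,2],[28,5],[49,0]]
[[7,5],[14,2],[28,5],[49,0]]
[[7,5],[14,2],[28,5],[49,0]]
[[7,5],[14,2],[28,5],[30,15],[49,0]]
[[7,5],[14,2],[28,5],[30,15],[49,0]]
[[7,5],[14,2],[28,5],[30,15],[36,17],[44,15],[49,0]]
[[7,5],[14,2],[28,5],[30,15],[36,17],[44,15],[49,0]]
[[7,5],[14,19],[22,2],[28,5],[30,15],[36,17],[44,15],[49,0]]
[[7,5],[12,9],[14,19],[22,9],[30,15],[36,17],[44,15],[49,0]]
[[7,5],[12,9],[14,19],[22,9],[30,15],[36,17],[44,15],[49,0]]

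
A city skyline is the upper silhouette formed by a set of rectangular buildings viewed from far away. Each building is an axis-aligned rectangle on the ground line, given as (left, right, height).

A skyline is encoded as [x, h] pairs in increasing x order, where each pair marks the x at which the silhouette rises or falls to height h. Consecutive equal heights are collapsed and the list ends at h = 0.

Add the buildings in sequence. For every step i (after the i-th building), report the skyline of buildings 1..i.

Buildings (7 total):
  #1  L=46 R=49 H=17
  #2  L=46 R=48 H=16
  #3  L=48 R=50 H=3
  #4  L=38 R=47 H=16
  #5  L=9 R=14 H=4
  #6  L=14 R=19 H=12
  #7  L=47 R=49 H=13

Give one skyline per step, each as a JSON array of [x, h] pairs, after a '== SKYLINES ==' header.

== SKYLINES ==
[[46,17],[49,0]]
[[46,17],[49,0]]
[[46,17],[49,3],[50,0]]
[[38,16],[46,17],[49,3],[50,0]]
[[9,4],[14,0],[38,16],[46,17],[49,3],[50,0]]
[[9,4],[14,12],[19,0],[38,16],[46,17],[49,3],[50,0]]
[[9,4],[14,12],[19,0],[38,16],[46,17],[49,3],[50,0]]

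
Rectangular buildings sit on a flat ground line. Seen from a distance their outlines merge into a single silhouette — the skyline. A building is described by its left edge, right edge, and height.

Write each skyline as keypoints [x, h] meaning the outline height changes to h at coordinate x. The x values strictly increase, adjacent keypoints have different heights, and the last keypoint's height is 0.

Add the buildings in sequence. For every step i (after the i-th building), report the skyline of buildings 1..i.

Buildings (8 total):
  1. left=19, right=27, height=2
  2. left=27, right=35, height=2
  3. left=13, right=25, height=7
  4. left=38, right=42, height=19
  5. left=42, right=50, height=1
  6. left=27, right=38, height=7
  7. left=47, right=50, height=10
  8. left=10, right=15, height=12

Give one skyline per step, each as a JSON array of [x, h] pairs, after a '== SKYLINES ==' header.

== SKYLINES ==
[[19,2],[27,0]]
[[19,2],[35,0]]
[[13,7],[25,2],[35,0]]
[[13,7],[25,2],[35,0],[38,19],[42,0]]
[[13,7],[25,2],[35,0],[38,19],[42,1],[50,0]]
[[13,7],[25,2],[27,7],[38,19],[42,1],[50,0]]
[[13,7],[25,2],[27,7],[38,19],[42,1],[47,10],[50,0]]
[[10,12],[15,7],[25,2],[27,7],[38,19],[42,1],[47,10],[50,0]]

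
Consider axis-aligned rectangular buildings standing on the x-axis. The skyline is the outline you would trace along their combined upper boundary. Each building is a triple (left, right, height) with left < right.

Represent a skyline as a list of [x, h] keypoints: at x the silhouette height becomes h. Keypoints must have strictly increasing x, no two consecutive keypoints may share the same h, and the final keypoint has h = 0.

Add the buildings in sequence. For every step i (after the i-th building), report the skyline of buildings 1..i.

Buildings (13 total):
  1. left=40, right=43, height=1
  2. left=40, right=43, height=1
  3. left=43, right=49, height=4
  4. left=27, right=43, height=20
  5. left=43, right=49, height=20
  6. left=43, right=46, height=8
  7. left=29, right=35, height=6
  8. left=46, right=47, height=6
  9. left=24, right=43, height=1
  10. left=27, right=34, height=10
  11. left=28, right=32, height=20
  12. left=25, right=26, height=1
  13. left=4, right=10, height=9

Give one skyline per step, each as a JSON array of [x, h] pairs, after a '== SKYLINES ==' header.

== SKYLINES ==
[[40,1],[43,0]]
[[40,1],[43,0]]
[[40,1],[43,4],[49,0]]
[[27,20],[43,4],[49,0]]
[[27,20],[49,0]]
[[27,20],[49,0]]
[[27,20],[49,0]]
[[27,20],[49,0]]
[[24,1],[27,20],[49,0]]
[[24,1],[27,20],[49,0]]
[[24,1],[27,20],[49,0]]
[[24,1],[27,20],[49,0]]
[[4,9],[10,0],[24,1],[27,20],[49,0]]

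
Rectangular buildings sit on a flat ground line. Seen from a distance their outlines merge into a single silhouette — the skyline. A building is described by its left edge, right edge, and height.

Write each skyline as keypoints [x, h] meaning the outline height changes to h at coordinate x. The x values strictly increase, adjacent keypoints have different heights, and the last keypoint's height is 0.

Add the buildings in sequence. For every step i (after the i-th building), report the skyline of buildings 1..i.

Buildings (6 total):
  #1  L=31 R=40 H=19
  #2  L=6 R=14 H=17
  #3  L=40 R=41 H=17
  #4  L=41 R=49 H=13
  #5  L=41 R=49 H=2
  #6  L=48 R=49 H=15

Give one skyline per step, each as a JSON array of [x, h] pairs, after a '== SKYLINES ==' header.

== SKYLINES ==
[[31,19],[40,0]]
[[6,17],[14,0],[31,19],[40,0]]
[[6,17],[14,0],[31,19],[40,17],[41,0]]
[[6,17],[14,0],[31,19],[40,17],[41,13],[49,0]]
[[6,17],[14,0],[31,19],[40,17],[41,13],[49,0]]
[[6,17],[14,0],[31,19],[40,17],[41,13],[48,15],[49,0]]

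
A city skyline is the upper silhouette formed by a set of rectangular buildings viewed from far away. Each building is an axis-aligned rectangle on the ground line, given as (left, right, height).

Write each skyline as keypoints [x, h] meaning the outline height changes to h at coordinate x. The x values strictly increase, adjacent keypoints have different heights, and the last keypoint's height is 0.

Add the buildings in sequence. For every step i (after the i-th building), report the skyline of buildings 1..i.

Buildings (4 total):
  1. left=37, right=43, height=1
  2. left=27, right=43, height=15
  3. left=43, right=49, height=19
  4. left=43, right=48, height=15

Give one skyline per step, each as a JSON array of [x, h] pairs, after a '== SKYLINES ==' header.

== SKYLINES ==
[[37,1],[43,0]]
[[27,15],[43,0]]
[[27,15],[43,19],[49,0]]
[[27,15],[43,19],[49,0]]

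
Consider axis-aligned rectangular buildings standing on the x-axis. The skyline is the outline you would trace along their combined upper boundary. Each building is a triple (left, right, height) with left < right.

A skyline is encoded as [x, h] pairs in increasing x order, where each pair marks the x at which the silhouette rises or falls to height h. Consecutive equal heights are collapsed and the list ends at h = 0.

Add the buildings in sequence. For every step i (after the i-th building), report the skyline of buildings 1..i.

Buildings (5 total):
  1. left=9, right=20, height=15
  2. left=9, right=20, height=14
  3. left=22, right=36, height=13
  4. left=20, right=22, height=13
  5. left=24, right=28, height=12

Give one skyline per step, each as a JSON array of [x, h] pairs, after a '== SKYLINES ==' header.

== SKYLINES ==
[[9,15],[20,0]]
[[9,15],[20,0]]
[[9,15],[20,0],[22,13],[36,0]]
[[9,15],[20,13],[36,0]]
[[9,15],[20,13],[36,0]]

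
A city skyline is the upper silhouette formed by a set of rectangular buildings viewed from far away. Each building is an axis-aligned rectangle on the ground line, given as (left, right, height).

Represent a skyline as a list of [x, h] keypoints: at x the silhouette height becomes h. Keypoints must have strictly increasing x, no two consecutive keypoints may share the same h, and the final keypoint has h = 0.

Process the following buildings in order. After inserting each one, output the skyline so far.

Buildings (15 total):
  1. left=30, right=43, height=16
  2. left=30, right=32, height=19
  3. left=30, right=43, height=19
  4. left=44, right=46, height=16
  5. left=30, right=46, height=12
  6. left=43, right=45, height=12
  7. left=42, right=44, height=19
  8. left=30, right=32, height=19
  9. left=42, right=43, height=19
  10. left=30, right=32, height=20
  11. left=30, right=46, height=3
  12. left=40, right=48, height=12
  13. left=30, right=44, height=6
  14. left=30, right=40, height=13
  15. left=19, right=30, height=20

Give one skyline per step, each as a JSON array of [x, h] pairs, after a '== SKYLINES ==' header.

== SKYLINES ==
[[30,16],[43,0]]
[[30,19],[32,16],[43,0]]
[[30,19],[43,0]]
[[30,19],[43,0],[44,16],[46,0]]
[[30,19],[43,12],[44,16],[46,0]]
[[30,19],[43,12],[44,16],[46,0]]
[[30,19],[44,16],[46,0]]
[[30,19],[44,16],[46,0]]
[[30,19],[44,16],[46,0]]
[[30,20],[32,19],[44,16],[46,0]]
[[30,20],[32,19],[44,16],[46,0]]
[[30,20],[32,19],[44,16],[46,12],[48,0]]
[[30,20],[32,19],[44,16],[46,12],[48,0]]
[[30,20],[32,19],[44,16],[46,12],[48,0]]
[[19,20],[32,19],[44,16],[46,12],[48,0]]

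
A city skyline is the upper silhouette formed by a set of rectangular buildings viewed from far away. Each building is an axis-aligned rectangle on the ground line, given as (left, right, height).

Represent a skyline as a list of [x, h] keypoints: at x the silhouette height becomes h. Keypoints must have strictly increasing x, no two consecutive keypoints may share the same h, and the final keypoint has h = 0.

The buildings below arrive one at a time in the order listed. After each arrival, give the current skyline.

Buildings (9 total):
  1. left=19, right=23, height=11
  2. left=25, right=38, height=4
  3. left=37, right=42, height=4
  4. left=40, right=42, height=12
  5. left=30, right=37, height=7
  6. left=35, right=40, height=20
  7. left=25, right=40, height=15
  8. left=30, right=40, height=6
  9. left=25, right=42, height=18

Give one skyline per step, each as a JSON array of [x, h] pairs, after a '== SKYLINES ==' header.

== SKYLINES ==
[[19,11],[23,0]]
[[19,11],[23,0],[25,4],[38,0]]
[[19,11],[23,0],[25,4],[42,0]]
[[19,11],[23,0],[25,4],[40,12],[42,0]]
[[19,11],[23,0],[25,4],[30,7],[37,4],[40,12],[42,0]]
[[19,11],[23,0],[25,4],[30,7],[35,20],[40,12],[42,0]]
[[19,11],[23,0],[25,15],[35,20],[40,12],[42,0]]
[[19,11],[23,0],[25,15],[35,20],[40,12],[42,0]]
[[19,11],[23,0],[25,18],[35,20],[40,18],[42,0]]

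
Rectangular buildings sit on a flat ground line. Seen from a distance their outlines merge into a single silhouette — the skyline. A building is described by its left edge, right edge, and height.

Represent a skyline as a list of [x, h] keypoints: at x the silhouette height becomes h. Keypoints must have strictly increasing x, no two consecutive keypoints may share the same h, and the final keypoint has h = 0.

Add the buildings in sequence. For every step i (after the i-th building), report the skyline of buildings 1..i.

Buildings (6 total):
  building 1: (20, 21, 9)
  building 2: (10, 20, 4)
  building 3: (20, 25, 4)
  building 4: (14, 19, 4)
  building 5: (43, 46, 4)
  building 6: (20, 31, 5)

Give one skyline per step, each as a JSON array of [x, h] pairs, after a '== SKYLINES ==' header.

== SKYLINES ==
[[20,9],[21,0]]
[[10,4],[20,9],[21,0]]
[[10,4],[20,9],[21,4],[25,0]]
[[10,4],[20,9],[21,4],[25,0]]
[[10,4],[20,9],[21,4],[25,0],[43,4],[46,0]]
[[10,4],[20,9],[21,5],[31,0],[43,4],[46,0]]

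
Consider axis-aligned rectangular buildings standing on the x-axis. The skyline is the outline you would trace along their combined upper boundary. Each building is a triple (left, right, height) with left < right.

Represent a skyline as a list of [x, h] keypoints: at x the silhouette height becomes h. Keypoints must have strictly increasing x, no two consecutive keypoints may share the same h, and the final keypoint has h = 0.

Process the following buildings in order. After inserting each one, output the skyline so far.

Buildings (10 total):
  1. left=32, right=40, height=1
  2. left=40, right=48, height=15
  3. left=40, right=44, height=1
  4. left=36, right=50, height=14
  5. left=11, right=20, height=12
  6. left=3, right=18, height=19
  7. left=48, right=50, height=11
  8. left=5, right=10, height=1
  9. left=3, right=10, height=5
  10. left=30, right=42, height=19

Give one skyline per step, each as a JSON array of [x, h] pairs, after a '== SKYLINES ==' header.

== SKYLINES ==
[[32,1],[40,0]]
[[32,1],[40,15],[48,0]]
[[32,1],[40,15],[48,0]]
[[32,1],[36,14],[40,15],[48,14],[50,0]]
[[11,12],[20,0],[32,1],[36,14],[40,15],[48,14],[50,0]]
[[3,19],[18,12],[20,0],[32,1],[36,14],[40,15],[48,14],[50,0]]
[[3,19],[18,12],[20,0],[32,1],[36,14],[40,15],[48,14],[50,0]]
[[3,19],[18,12],[20,0],[32,1],[36,14],[40,15],[48,14],[50,0]]
[[3,19],[18,12],[20,0],[32,1],[36,14],[40,15],[48,14],[50,0]]
[[3,19],[18,12],[20,0],[30,19],[42,15],[48,14],[50,0]]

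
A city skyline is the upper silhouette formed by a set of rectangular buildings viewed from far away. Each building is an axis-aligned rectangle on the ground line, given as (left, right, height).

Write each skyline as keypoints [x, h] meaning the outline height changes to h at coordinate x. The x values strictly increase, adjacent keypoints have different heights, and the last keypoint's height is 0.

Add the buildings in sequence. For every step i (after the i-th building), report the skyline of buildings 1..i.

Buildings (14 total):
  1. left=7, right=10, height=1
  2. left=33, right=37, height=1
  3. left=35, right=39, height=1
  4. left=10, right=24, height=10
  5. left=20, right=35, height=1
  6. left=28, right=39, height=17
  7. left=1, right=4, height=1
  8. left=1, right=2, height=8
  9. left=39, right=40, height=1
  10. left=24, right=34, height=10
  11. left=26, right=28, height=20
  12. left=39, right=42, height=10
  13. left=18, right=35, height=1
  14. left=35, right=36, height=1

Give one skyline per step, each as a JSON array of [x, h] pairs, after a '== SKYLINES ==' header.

== SKYLINES ==
[[7,1],[10,0]]
[[7,1],[10,0],[33,1],[37,0]]
[[7,1],[10,0],[33,1],[39,0]]
[[7,1],[10,10],[24,0],[33,1],[39,0]]
[[7,1],[10,10],[24,1],[39,0]]
[[7,1],[10,10],[24,1],[28,17],[39,0]]
[[1,1],[4,0],[7,1],[10,10],[24,1],[28,17],[39,0]]
[[1,8],[2,1],[4,0],[7,1],[10,10],[24,1],[28,17],[39,0]]
[[1,8],[2,1],[4,0],[7,1],[10,10],[24,1],[28,17],[39,1],[40,0]]
[[1,8],[2,1],[4,0],[7,1],[10,10],[28,17],[39,1],[40,0]]
[[1,8],[2,1],[4,0],[7,1],[10,10],[26,20],[28,17],[39,1],[40,0]]
[[1,8],[2,1],[4,0],[7,1],[10,10],[26,20],[28,17],[39,10],[42,0]]
[[1,8],[2,1],[4,0],[7,1],[10,10],[26,20],[28,17],[39,10],[42,0]]
[[1,8],[2,1],[4,0],[7,1],[10,10],[26,20],[28,17],[39,10],[42,0]]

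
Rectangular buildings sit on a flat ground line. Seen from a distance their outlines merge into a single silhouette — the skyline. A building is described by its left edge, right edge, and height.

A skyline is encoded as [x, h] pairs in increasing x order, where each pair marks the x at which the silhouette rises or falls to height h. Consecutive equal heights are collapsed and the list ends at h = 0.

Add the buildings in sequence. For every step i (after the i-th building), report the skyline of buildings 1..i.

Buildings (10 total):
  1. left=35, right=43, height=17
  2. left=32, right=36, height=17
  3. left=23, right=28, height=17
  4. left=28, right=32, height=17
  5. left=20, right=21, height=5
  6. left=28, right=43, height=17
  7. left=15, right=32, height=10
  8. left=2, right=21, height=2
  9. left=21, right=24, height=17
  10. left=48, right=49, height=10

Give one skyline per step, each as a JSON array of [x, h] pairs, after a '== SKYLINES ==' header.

== SKYLINES ==
[[35,17],[43,0]]
[[32,17],[43,0]]
[[23,17],[28,0],[32,17],[43,0]]
[[23,17],[43,0]]
[[20,5],[21,0],[23,17],[43,0]]
[[20,5],[21,0],[23,17],[43,0]]
[[15,10],[23,17],[43,0]]
[[2,2],[15,10],[23,17],[43,0]]
[[2,2],[15,10],[21,17],[43,0]]
[[2,2],[15,10],[21,17],[43,0],[48,10],[49,0]]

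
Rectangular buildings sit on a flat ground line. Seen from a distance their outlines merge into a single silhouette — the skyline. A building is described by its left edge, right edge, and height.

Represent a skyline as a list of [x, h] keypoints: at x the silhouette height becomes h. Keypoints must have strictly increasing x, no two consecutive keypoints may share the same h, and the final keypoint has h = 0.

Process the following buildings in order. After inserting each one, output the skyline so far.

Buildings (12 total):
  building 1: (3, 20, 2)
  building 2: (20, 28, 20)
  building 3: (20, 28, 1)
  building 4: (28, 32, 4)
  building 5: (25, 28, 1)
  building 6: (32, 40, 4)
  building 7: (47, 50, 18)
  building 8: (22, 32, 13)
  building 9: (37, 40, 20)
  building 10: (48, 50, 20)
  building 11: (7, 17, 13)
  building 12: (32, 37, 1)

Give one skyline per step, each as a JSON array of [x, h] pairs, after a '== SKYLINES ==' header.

== SKYLINES ==
[[3,2],[20,0]]
[[3,2],[20,20],[28,0]]
[[3,2],[20,20],[28,0]]
[[3,2],[20,20],[28,4],[32,0]]
[[3,2],[20,20],[28,4],[32,0]]
[[3,2],[20,20],[28,4],[40,0]]
[[3,2],[20,20],[28,4],[40,0],[47,18],[50,0]]
[[3,2],[20,20],[28,13],[32,4],[40,0],[47,18],[50,0]]
[[3,2],[20,20],[28,13],[32,4],[37,20],[40,0],[47,18],[50,0]]
[[3,2],[20,20],[28,13],[32,4],[37,20],[40,0],[47,18],[48,20],[50,0]]
[[3,2],[7,13],[17,2],[20,20],[28,13],[32,4],[37,20],[40,0],[47,18],[48,20],[50,0]]
[[3,2],[7,13],[17,2],[20,20],[28,13],[32,4],[37,20],[40,0],[47,18],[48,20],[50,0]]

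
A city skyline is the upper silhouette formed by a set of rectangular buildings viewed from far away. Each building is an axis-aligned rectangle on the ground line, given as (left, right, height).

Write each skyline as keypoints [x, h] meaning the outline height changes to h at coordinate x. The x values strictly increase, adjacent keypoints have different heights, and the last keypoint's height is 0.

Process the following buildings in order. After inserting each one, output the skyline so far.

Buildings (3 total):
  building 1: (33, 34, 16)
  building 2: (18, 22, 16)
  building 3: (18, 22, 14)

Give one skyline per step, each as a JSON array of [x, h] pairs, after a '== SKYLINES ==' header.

== SKYLINES ==
[[33,16],[34,0]]
[[18,16],[22,0],[33,16],[34,0]]
[[18,16],[22,0],[33,16],[34,0]]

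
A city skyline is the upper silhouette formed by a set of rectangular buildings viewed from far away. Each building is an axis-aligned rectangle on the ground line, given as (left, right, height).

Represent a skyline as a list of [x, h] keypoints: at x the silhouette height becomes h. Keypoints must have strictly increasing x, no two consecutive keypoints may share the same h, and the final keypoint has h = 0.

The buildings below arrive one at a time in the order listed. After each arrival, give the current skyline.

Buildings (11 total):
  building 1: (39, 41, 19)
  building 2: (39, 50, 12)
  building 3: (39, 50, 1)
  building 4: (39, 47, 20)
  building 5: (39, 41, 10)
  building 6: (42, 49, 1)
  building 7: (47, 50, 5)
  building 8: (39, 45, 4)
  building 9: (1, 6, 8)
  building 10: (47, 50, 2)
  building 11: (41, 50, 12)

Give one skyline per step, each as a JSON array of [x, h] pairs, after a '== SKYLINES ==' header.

== SKYLINES ==
[[39,19],[41,0]]
[[39,19],[41,12],[50,0]]
[[39,19],[41,12],[50,0]]
[[39,20],[47,12],[50,0]]
[[39,20],[47,12],[50,0]]
[[39,20],[47,12],[50,0]]
[[39,20],[47,12],[50,0]]
[[39,20],[47,12],[50,0]]
[[1,8],[6,0],[39,20],[47,12],[50,0]]
[[1,8],[6,0],[39,20],[47,12],[50,0]]
[[1,8],[6,0],[39,20],[47,12],[50,0]]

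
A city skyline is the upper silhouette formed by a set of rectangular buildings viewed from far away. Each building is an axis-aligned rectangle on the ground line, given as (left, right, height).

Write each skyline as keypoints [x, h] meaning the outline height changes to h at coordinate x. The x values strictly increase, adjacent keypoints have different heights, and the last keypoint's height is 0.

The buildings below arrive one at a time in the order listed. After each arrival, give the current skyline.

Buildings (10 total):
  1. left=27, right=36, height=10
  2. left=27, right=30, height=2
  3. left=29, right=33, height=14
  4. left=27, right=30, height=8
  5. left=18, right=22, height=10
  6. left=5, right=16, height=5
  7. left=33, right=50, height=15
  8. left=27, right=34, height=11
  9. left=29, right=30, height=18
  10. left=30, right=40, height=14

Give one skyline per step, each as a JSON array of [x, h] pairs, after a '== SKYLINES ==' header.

== SKYLINES ==
[[27,10],[36,0]]
[[27,10],[36,0]]
[[27,10],[29,14],[33,10],[36,0]]
[[27,10],[29,14],[33,10],[36,0]]
[[18,10],[22,0],[27,10],[29,14],[33,10],[36,0]]
[[5,5],[16,0],[18,10],[22,0],[27,10],[29,14],[33,10],[36,0]]
[[5,5],[16,0],[18,10],[22,0],[27,10],[29,14],[33,15],[50,0]]
[[5,5],[16,0],[18,10],[22,0],[27,11],[29,14],[33,15],[50,0]]
[[5,5],[16,0],[18,10],[22,0],[27,11],[29,18],[30,14],[33,15],[50,0]]
[[5,5],[16,0],[18,10],[22,0],[27,11],[29,18],[30,14],[33,15],[50,0]]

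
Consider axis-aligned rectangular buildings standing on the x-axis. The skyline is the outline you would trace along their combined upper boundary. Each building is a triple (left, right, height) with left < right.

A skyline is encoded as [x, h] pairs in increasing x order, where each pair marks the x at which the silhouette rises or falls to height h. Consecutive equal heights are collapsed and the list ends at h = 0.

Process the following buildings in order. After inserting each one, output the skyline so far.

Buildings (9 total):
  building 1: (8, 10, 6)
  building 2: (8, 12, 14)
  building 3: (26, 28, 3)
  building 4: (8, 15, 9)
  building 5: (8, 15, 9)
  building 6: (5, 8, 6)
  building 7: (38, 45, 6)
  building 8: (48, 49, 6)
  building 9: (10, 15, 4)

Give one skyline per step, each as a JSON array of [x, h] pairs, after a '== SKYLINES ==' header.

== SKYLINES ==
[[8,6],[10,0]]
[[8,14],[12,0]]
[[8,14],[12,0],[26,3],[28,0]]
[[8,14],[12,9],[15,0],[26,3],[28,0]]
[[8,14],[12,9],[15,0],[26,3],[28,0]]
[[5,6],[8,14],[12,9],[15,0],[26,3],[28,0]]
[[5,6],[8,14],[12,9],[15,0],[26,3],[28,0],[38,6],[45,0]]
[[5,6],[8,14],[12,9],[15,0],[26,3],[28,0],[38,6],[45,0],[48,6],[49,0]]
[[5,6],[8,14],[12,9],[15,0],[26,3],[28,0],[38,6],[45,0],[48,6],[49,0]]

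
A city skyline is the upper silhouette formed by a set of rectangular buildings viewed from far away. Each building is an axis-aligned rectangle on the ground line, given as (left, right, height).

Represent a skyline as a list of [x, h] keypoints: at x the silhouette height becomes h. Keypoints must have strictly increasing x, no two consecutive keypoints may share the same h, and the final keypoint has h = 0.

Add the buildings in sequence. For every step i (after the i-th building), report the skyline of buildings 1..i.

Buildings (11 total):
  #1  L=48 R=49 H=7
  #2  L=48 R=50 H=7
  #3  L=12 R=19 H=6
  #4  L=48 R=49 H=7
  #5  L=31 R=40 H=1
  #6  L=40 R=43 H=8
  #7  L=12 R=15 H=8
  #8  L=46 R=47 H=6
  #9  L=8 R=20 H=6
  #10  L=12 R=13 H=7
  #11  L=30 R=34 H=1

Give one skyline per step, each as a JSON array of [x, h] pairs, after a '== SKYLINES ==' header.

== SKYLINES ==
[[48,7],[49,0]]
[[48,7],[50,0]]
[[12,6],[19,0],[48,7],[50,0]]
[[12,6],[19,0],[48,7],[50,0]]
[[12,6],[19,0],[31,1],[40,0],[48,7],[50,0]]
[[12,6],[19,0],[31,1],[40,8],[43,0],[48,7],[50,0]]
[[12,8],[15,6],[19,0],[31,1],[40,8],[43,0],[48,7],[50,0]]
[[12,8],[15,6],[19,0],[31,1],[40,8],[43,0],[46,6],[47,0],[48,7],[50,0]]
[[8,6],[12,8],[15,6],[20,0],[31,1],[40,8],[43,0],[46,6],[47,0],[48,7],[50,0]]
[[8,6],[12,8],[15,6],[20,0],[31,1],[40,8],[43,0],[46,6],[47,0],[48,7],[50,0]]
[[8,6],[12,8],[15,6],[20,0],[30,1],[40,8],[43,0],[46,6],[47,0],[48,7],[50,0]]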